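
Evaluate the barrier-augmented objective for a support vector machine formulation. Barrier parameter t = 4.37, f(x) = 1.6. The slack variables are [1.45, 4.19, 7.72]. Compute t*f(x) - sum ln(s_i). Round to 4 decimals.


Step 1: Compute log-barrier.
ln values: [0.3716, 1.4327, 2.0438]
phi = -(0.3716 + 1.4327 + 2.0438) = -3.8481
Step 2: Compute augmented objective.
t*f(x) = 4.37*1.6 = 6.992
Total = 6.992 - 3.8481 = 3.1439


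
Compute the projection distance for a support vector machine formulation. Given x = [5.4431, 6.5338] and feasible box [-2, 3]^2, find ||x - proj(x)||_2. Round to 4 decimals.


Project each component onto [-2, 3].
clip(5.4431) = 3.0, clip(6.5338) = 3.0
Projection = [3.0, 3.0]
Squared diffs: [5.9687, 12.4877]
Distance = sqrt(18.4564) = 4.2961


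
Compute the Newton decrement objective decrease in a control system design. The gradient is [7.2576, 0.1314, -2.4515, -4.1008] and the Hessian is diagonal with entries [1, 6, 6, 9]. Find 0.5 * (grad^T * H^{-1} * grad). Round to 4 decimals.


Step 1: H is diagonal, so H^(-1) * g = [7.2576, 0.0219, -0.4086, -0.4556].
Step 2: g^T H^(-1) g = sum_i g_i^2 / H_ii
  = (7.2576)^2/1 + (0.1314)^2/6 + (-2.4515)^2/6 + (-4.1008)^2/9
  = 52.6728 + 0.0029 + 1.0016 + 1.8685 = 55.5458
Step 3: Objective decrease = 0.5 * g^T H^(-1) g = 27.7729


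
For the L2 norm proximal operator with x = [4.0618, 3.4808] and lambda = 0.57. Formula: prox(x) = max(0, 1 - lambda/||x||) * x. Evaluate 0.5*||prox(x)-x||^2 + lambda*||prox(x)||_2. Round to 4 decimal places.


Step 1: Compute ||x||.
||x|| = 5.3492
Step 2: Compute scaling factor.
scale = max(0, 1 - 0.57/5.3492) = 0.8934
Step 3: prox(x) = [3.629, 3.1099]
||prox(x)|| = 4.7792
Step 4: Proximal objective.
0.5*||prox-x||^2 = 0.1625
lambda*||prox|| = 2.7241
Total = 2.8866


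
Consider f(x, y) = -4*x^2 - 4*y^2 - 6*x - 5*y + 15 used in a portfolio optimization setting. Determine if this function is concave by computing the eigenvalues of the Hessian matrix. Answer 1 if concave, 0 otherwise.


The Hessian of f(x,y) = -4*x^2 - 4*y^2 - 6*x - 5*y + 15 is:
H = [[-8, 0], [0, -8]]
Trace = -8 - 8 = -16
Determinant = -8*-8 - (0)^2 = 64
Discriminant = (-16)^2 - 4*64 = 0.0
Eigenvalues: lambda_1 = -8.0, lambda_2 = -8.0
The function is concave.

1


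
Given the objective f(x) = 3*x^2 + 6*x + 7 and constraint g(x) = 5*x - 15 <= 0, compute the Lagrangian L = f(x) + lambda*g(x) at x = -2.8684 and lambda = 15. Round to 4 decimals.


Step 1: Evaluate f(x).
f(-2.8684) = 3*(-2.8684)^2 + 6*(-2.8684) + 7 = 14.4728
Step 2: Evaluate g(x).
g(-2.8684) = 5*-2.8684 - 15 = -29.342
Step 3: Compute Lagrangian.
L = 14.4728 + 15*-29.342 = -425.6572


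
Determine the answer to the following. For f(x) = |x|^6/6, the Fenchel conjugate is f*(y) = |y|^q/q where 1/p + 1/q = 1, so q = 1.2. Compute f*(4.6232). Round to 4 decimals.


The conjugate exponent q satisfies 1/p + 1/q = 1.
p = 6, so q = 6/(6 - 1) = 1.2
|y|^q = 4.6232^1.2 = 6.2796
f*(4.6232) = 6.2796 / 1.2 = 5.233


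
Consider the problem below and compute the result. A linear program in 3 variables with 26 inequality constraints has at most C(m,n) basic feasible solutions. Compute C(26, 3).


Each vertex corresponds to some choice of n active constraints out of m, so the number of vertices is at most C(m, n) = m! / (n!(m-n)!).
m = 26, n = 3
Numerator: 26 * 25 * 24
Denominator: 3! = 6
C(26, 3) = 2600


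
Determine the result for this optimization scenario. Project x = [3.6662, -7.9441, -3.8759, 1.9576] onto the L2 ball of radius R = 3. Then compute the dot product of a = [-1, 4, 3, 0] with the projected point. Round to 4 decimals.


Step 1: Compute ||x|| (intermediates to 6 decimals).
||x|| = sqrt(3.6662^2 + (-7.9441)^2 + (-3.8759)^2 + 1.9576^2) = 9.767525
Step 2: Project.
Since ||x|| > R, scale = R/||x|| = 3/9.767525 = 0.30714, proj(x) = scale * x
proj(x) = [1.126037, -2.439951, -1.190444, 0.601257]
Step 3: Dot product.
a^T * proj(x) = -1*1.126037 + 4*(-2.439951) + 3*(-1.190444) + 0*0.601257 = -14.4572


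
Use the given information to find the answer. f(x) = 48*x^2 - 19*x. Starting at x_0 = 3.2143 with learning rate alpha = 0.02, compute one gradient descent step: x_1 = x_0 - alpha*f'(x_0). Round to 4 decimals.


We compute the gradient at x_0 and apply the update.
f'(x) = 96*x - 19
f'(3.2143) = 96*3.2143 - 19 = 289.5728
x_1 = 3.2143 - 0.02*289.5728 = -2.5772


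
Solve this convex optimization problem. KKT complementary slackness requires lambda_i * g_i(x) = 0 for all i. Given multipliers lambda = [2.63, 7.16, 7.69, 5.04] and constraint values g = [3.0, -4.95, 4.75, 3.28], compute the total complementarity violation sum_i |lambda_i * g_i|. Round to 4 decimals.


KKT complementary slackness check:
lambda_1 * g_1 = 2.63 * 3.0 = 7.89
lambda_2 * g_2 = 7.16 * -4.95 = -35.442
lambda_3 * g_3 = 7.69 * 4.75 = 36.5275
lambda_4 * g_4 = 5.04 * 3.28 = 16.5312
Total violation = 7.89 + 35.442 + 36.5275 + 16.5312 = 96.3907


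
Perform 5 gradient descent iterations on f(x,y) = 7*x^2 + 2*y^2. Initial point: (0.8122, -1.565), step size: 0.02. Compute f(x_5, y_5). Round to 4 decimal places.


Gradient descent on f(x,y) = 7*x^2 + 2*y^2.
Starting point: (0.8122, -1.565), alpha = 0.02
Step 1: grad_x = 2*7*0.8122 = 11.3708, grad_y = 2*2*-1.565 = -6.26
  x_1 = 0.8122 - 0.02*11.3708 = 0.5848
  y_1 = -1.565 - 0.02*-6.26 = -1.4398
Step 2: grad_x = 2*7*0.5848 = 8.187, grad_y = 2*2*-1.4398 = -5.7592
  x_2 = 0.5848 - 0.02*8.187 = 0.421
  y_2 = -1.4398 - 0.02*-5.7592 = -1.3246
Step 3: grad_x = 2*7*0.421 = 5.8946, grad_y = 2*2*-1.3246 = -5.2985
  x_3 = 0.421 - 0.02*5.8946 = 0.3032
  y_3 = -1.3246 - 0.02*-5.2985 = -1.2186
Step 4: grad_x = 2*7*0.3032 = 4.2441, grad_y = 2*2*-1.2186 = -4.8746
  x_4 = 0.3032 - 0.02*4.2441 = 0.2183
  y_4 = -1.2186 - 0.02*-4.8746 = -1.1212
Step 5: grad_x = 2*7*0.2183 = 3.0558, grad_y = 2*2*-1.1212 = -4.4846
  x_5 = 0.2183 - 0.02*3.0558 = 0.1572
  y_5 = -1.1212 - 0.02*-4.4846 = -1.0315
f(0.1572, -1.0315) = 7*0.1572^2 + 2*(-1.0315)^2 = 2.3007


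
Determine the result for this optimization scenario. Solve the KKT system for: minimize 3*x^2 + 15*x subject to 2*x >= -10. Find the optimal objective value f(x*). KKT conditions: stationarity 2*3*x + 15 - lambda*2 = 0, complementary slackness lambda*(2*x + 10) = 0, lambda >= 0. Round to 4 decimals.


Step 1: Try lambda = 0 (constraint inactive).
Stationarity: 2*3*x + 15 = 0
x* = -15/(2*3) = -2.5
Check constraint: 2*-2.5 = -5.0 >= -10 -- satisfied.
Step 2: Compute optimal value.
f(x*) = 3*(-2.5)^2 + 15*(-2.5) = -18.75


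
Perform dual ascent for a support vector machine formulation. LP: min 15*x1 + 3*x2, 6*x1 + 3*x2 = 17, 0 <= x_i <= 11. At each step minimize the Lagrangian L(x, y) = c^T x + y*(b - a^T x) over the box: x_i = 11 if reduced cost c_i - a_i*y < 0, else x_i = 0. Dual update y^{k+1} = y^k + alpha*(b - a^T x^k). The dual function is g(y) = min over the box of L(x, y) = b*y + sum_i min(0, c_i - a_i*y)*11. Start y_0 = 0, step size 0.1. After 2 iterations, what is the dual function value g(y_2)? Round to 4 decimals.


Dual ascent for LP: min 15*x1 + 3*x2, 6*x1 + 3*x2 = 17, 0 <= x_i <= 11
Step 1: y^k = 0.0, reduced costs: (15.0, 3.0)
  x^k = (0.0, 0.0), subgradient = b - a^T x = 17.0
  y^{k+1} = 0.0 + 0.1*17.0 = 1.7
Step 2: y^k = 1.7, reduced costs: (4.8, -2.1)
  x^k = (0.0, 11.0), subgradient = b - a^T x = -16.0
  y^{k+1} = 1.7 + 0.1*-16.0 = 0.1
Dual objective at y_2 = 0.1: reduced costs (14.4, 2.7), box minimizer x = (0.0, 0.0)
g(y_2) = b*y + (c1 - a1*y)*x1 + (c2 - a2*y)*x2 = 17*0.1 + 14.4*0.0 + 2.7*0.0 = 1.7 + 0.0 + 0.0 = 1.7


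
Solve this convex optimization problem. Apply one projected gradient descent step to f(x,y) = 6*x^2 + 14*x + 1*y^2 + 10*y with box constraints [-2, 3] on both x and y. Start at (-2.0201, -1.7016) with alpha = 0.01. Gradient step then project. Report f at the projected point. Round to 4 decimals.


Step 1: Compute gradient at (-2.0201, -1.7016).
grad_x = 2*6*-2.0201 + 14 = -10.2412
grad_y = 2*1*-1.7016 + 10 = 6.5968
Step 2: Gradient step.
x_raw = -2.0201 - 0.01*-10.2412 = -1.9177
y_raw = -1.7016 - 0.01*6.5968 = -1.7676
Step 3: Project onto [-2, 3].
x_proj = clip(-1.9177) = -1.9177
y_proj = clip(-1.7676) = -1.7676
Step 4: Evaluate f.
f(-1.9177, -1.7676) = -19.3339


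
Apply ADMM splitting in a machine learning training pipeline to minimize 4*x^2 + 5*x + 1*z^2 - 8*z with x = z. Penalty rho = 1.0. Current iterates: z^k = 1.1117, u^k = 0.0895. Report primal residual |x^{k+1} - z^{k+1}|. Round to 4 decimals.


ADMM iteration with rho = 1.0, z^k = 1.1117, u^k = 0.0895
Step 1: x-update.
Minimize 4*x^2 + 5*x + (1.0/2)*(x - 1.1117 + 0.0895)^2
FOC: (2*4 + 1.0)*x = -5 + 1.0*(1.1117 - 0.0895)
x^{k+1} = -0.442
Step 2: z-update.
Minimize 1*z^2 - 8*z + (1.0/2)*(-0.442 - z + 0.0895)^2
FOC: (2*1 + 1.0)*z = 8 + 1.0*(-0.442 + 0.0895)
z^{k+1} = 2.5492
Step 3: u-update.
u^{k+1} = 0.0895 - 0.442 - 2.5492 = -2.9017
Step 4: Primal residual = |-0.442 - 2.5492| = 2.9912


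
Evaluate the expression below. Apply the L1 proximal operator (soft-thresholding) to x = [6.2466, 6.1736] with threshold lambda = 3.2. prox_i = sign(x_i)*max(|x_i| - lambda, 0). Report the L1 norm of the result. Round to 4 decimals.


Soft-thresholding with lambda = 3.2:
prox(6.2466) = sign(6.2466)*max(|6.2466| - 3.2, 0) = 3.0466
prox(6.1736) = sign(6.1736)*max(|6.1736| - 3.2, 0) = 2.9736
prox(x) = [3.0466, 2.9736]
||prox(x)||_1 = 3.0466 + 2.9736 = 6.0202


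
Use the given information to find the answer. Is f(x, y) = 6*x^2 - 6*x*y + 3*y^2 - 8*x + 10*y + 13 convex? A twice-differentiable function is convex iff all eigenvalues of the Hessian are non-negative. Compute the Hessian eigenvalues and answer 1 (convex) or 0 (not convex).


The Hessian of f(x,y) = 6*x^2 - 6*x*y + 3*y^2 - 8*x + 10*y + 13 is:
H = [[12, -6], [-6, 6]]
Trace = 12 + 6 = 18
Determinant = 12*6 - (-6)^2 = 36
Discriminant = (18)^2 - 4*36 = 180.0
Eigenvalues: lambda_1 = 2.2918, lambda_2 = 15.7082
The function is convex.

1


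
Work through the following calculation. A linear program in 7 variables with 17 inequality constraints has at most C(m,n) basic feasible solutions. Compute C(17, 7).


Each vertex corresponds to some choice of n active constraints out of m, so the number of vertices is at most C(m, n) = m! / (n!(m-n)!).
m = 17, n = 7
Numerator: 17 * 16 * 15 * 14 * 13 * 12 * 11
Denominator: 7! = 5040
C(17, 7) = 19448


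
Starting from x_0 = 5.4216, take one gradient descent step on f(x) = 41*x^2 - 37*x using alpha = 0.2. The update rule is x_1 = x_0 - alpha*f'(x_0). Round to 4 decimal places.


We compute the gradient at x_0 and apply the update.
f'(x) = 82*x - 37
f'(5.4216) = 82*5.4216 - 37 = 407.5712
x_1 = 5.4216 - 0.2*407.5712 = -76.0926


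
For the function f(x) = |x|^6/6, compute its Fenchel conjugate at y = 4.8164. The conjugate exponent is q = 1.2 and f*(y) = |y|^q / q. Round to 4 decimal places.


The conjugate exponent q satisfies 1/p + 1/q = 1.
p = 6, so q = 6/(6 - 1) = 1.2
|y|^q = 4.8164^1.2 = 6.5958
f*(4.8164) = 6.5958 / 1.2 = 5.4965


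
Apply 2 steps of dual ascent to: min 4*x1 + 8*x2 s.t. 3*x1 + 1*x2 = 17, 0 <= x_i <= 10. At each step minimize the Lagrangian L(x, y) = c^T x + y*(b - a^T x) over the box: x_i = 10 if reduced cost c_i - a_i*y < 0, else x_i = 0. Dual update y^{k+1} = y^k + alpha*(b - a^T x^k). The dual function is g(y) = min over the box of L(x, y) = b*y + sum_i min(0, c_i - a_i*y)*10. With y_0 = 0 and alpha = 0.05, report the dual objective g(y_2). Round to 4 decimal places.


Dual ascent for LP: min 4*x1 + 8*x2, 3*x1 + 1*x2 = 17, 0 <= x_i <= 10
Step 1: y^k = 0.0, reduced costs: (4.0, 8.0)
  x^k = (0.0, 0.0), subgradient = b - a^T x = 17.0
  y^{k+1} = 0.0 + 0.05*17.0 = 0.85
Step 2: y^k = 0.85, reduced costs: (1.45, 7.15)
  x^k = (0.0, 0.0), subgradient = b - a^T x = 17.0
  y^{k+1} = 0.85 + 0.05*17.0 = 1.7
Dual objective at y_2 = 1.7: reduced costs (-1.1, 6.3), box minimizer x = (10.0, 0.0)
g(y_2) = b*y + (c1 - a1*y)*x1 + (c2 - a2*y)*x2 = 17*1.7 + (-1.1)*10.0 + 6.3*0.0 = 28.9 - 11.0 + 0.0 = 17.9


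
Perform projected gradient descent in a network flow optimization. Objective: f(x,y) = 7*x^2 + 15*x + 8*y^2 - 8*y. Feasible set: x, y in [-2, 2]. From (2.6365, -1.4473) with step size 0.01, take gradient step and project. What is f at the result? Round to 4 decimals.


Step 1: Compute gradient at (2.6365, -1.4473).
grad_x = 2*7*2.6365 + 15 = 51.911
grad_y = 2*8*-1.4473 - 8 = -31.1568
Step 2: Gradient step.
x_raw = 2.6365 - 0.01*51.911 = 2.1174
y_raw = -1.4473 - 0.01*-31.1568 = -1.1357
Step 3: Project onto [-2, 2].
x_proj = clip(2.1174) = 2.0
y_proj = clip(-1.1357) = -1.1357
Step 4: Evaluate f.
f(2.0, -1.1357) = 77.405


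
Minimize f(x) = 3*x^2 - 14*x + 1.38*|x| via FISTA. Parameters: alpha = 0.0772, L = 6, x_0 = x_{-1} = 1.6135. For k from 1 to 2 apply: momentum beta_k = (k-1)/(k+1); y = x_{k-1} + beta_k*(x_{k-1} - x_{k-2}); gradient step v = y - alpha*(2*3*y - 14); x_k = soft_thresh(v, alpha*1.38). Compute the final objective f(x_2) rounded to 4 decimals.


FISTA on f(x) = 3*x^2 - 14*x + 1.38*|x|
L = 6, alpha = 0.0772
Iteration 1: beta = 0.0, y = 1.6135 + 0.0*(1.6135 - 1.6135) = 1.6135
  grad(y) = -4.319, v = y - alpha*grad = 1.9469
  prox(v) = soft_thresh(1.9469, 0.1065) = 1.8404
Iteration 2: beta = 0.3333, y = 1.8404 + 0.3333*(1.8404 - 1.6135) = 1.916
  grad(y) = -2.5039, v = y - alpha*grad = 2.1093
  prox(v) = soft_thresh(2.1093, 0.1065) = 2.0028
f(x_2) = 3*2.0028^2 - 14*2.0028 + 1.38*|2.0028| = -13.2417


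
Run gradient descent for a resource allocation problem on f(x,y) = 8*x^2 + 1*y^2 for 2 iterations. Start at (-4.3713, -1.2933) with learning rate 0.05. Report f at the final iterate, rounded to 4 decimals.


Gradient descent on f(x,y) = 8*x^2 + 1*y^2.
Starting point: (-4.3713, -1.2933), alpha = 0.05
Step 1: grad_x = 2*8*-4.3713 = -69.9408, grad_y = 2*1*-1.2933 = -2.5866
  x_1 = -4.3713 - 0.05*-69.9408 = -0.8743
  y_1 = -1.2933 - 0.05*-2.5866 = -1.164
Step 2: grad_x = 2*8*-0.8743 = -13.9882, grad_y = 2*1*-1.164 = -2.3279
  x_2 = -0.8743 - 0.05*-13.9882 = -0.1749
  y_2 = -1.164 - 0.05*-2.3279 = -1.0476
f(-0.1749, -1.0476) = 8*(-0.1749)^2 + 1*(-1.0476)^2 = 1.342


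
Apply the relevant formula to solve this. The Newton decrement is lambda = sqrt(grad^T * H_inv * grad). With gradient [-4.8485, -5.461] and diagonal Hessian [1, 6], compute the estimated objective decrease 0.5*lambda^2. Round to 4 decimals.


Step 1: H is diagonal, so H^(-1) * g = [-4.8485, -0.9102].
Step 2: g^T H^(-1) g = sum_i g_i^2 / H_ii
  = (-4.8485)^2/1 + (-5.461)^2/6
  = 23.508 + 4.9704 = 28.4784
Step 3: Objective decrease = 0.5 * g^T H^(-1) g = 14.2392


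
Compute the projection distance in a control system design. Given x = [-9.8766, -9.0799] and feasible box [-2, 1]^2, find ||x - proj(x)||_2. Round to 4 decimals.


Project each component onto [-2, 1].
clip(-9.8766) = -2.0, clip(-9.0799) = -2.0
Projection = [-2.0, -2.0]
Squared diffs: [62.0408, 50.125]
Distance = sqrt(112.1658) = 10.5908


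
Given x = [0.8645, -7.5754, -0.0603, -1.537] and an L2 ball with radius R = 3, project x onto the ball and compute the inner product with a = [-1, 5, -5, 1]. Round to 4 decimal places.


Step 1: Compute ||x|| (intermediates to 6 decimals).
||x|| = sqrt(0.8645^2 + (-7.5754)^2 + (-0.0603)^2 + (-1.537)^2) = 7.778178
Step 2: Project.
Since ||x|| > R, scale = R/||x|| = 3/7.778178 = 0.385694, proj(x) = scale * x
proj(x) = [0.333432, -2.921786, -0.023257, -0.592812]
Step 3: Dot product.
a^T * proj(x) = -1*0.333432 + 5*(-2.921786) - 5*(-0.023257) + 1*(-0.592812) = -15.4189


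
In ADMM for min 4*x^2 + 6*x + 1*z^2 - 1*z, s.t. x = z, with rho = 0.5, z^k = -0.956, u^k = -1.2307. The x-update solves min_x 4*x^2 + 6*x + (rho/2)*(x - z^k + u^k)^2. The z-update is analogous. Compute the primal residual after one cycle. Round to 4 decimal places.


ADMM iteration with rho = 0.5, z^k = -0.956, u^k = -1.2307
Step 1: x-update.
Minimize 4*x^2 + 6*x + (0.5/2)*(x + 0.956 - 1.2307)^2
FOC: (2*4 + 0.5)*x = -6 + 0.5*(-0.956 + 1.2307)
x^{k+1} = -0.6897
Step 2: z-update.
Minimize 1*z^2 - 1*z + (0.5/2)*(-0.6897 - z - 1.2307)^2
FOC: (2*1 + 0.5)*z = 1 + 0.5*(-0.6897 - 1.2307)
z^{k+1} = 0.0159
Step 3: u-update.
u^{k+1} = -1.2307 - 0.6897 - 0.0159 = -1.9363
Step 4: Primal residual = |-0.6897 - 0.0159| = 0.7056


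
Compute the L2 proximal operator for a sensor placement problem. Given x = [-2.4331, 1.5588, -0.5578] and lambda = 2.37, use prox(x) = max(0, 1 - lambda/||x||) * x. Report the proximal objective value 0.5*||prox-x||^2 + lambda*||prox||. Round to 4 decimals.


Step 1: Compute ||x||.
||x|| = 2.943
Step 2: Compute scaling factor.
scale = max(0, 1 - 2.37/2.943) = 0.1947
Step 3: prox(x) = [-0.4737, 0.3035, -0.1086]
||prox(x)|| = 0.573
Step 4: Proximal objective.
0.5*||prox-x||^2 = 2.8085
lambda*||prox|| = 1.358
Total = 4.1663


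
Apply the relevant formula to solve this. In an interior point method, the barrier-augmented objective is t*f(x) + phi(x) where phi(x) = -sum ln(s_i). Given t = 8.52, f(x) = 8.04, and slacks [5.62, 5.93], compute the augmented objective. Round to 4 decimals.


Step 1: Compute log-barrier.
ln values: [1.7263, 1.78]
phi = -(1.7263 + 1.78) = -3.5064
Step 2: Compute augmented objective.
t*f(x) = 8.52*8.04 = 68.5008
Total = 68.5008 - 3.5064 = 64.9944


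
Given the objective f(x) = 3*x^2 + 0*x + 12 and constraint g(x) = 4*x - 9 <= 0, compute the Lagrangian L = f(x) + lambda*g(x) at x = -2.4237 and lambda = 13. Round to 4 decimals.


Step 1: Evaluate f(x).
f(-2.4237) = 3*(-2.4237)^2 + 0*(-2.4237) + 12 = 29.623
Step 2: Evaluate g(x).
g(-2.4237) = 4*-2.4237 - 9 = -18.6948
Step 3: Compute Lagrangian.
L = 29.623 + 13*-18.6948 = -213.4094


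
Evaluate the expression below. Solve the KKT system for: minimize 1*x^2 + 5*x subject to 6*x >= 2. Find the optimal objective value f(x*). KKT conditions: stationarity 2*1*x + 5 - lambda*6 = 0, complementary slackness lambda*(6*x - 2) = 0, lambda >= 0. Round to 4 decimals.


Step 1: Try lambda = 0 (constraint inactive).
x_unc = -5/(2*1) = -2.5
Check: 6*-2.5 = -15.0 < 2 -- violated!
Step 2: Constraint must be active: 6*x = 2
x* = 2/6 = 1/3 = 0.3333 (rounded; the exact value 1/3 is used below)
lambda = (2*1*(1/3) + 5)/6 = 0.9444
Step 3: Compute optimal value.
f(x*) = 1*(1/3)^2 + 5*(1/3) = 1.7778


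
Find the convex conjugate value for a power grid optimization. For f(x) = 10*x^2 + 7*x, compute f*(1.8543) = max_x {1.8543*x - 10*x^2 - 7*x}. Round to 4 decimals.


f*(y) = sup_x {y*x - a*x^2 - b*x} = sup_x {(y-b)*x - a*x^2}
FOC: (y - b) - 2a*x = 0 => x* = (y - b)/(2a)
x* = (1.8543 - 7)/(2*10) = -0.2573
f*(1.8543) = (y-b)^2/(4a) = (1.8543 - 7)^2/(4*10)
= 26.4782/40 = 0.662


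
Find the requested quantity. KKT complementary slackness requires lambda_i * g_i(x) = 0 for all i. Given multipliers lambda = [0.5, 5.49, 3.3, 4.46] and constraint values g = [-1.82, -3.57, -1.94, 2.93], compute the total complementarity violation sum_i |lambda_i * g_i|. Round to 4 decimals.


KKT complementary slackness check:
lambda_1 * g_1 = 0.5 * -1.82 = -0.91
lambda_2 * g_2 = 5.49 * -3.57 = -19.5993
lambda_3 * g_3 = 3.3 * -1.94 = -6.402
lambda_4 * g_4 = 4.46 * 2.93 = 13.0678
Total violation = 0.91 + 19.5993 + 6.402 + 13.0678 = 39.9791


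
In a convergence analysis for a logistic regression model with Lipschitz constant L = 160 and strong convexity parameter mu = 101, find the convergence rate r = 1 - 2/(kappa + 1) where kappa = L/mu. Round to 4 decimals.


Step 1: Compute the condition number.
kappa = L/mu = 160/101 = 1.5842
Step 2: Compute the convergence rate.
r = 1 - 2/(kappa + 1) = 1 - 2*mu/(L + mu) = (L - mu)/(L + mu) = 59/261 = 0.2261


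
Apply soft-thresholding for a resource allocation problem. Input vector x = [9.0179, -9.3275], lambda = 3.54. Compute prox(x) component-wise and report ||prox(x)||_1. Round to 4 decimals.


Soft-thresholding with lambda = 3.54:
prox(9.0179) = sign(9.0179)*max(|9.0179| - 3.54, 0) = 5.4779
prox(-9.3275) = sign(-9.3275)*max(|-9.3275| - 3.54, 0) = -5.7875
prox(x) = [5.4779, -5.7875]
||prox(x)||_1 = 5.4779 + 5.7875 = 11.2654


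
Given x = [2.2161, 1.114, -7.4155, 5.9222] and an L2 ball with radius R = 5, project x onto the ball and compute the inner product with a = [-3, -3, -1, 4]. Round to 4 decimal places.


Step 1: Compute ||x|| (intermediates to 6 decimals).
||x|| = sqrt(2.2161^2 + 1.114^2 + (-7.4155)^2 + 5.9222^2) = 9.808883
Step 2: Project.
Since ||x|| > R, scale = R/||x|| = 5/9.808883 = 0.509742, proj(x) = scale * x
proj(x) = [1.129639, 0.567853, -3.779992, 3.018794]
Step 3: Dot product.
a^T * proj(x) = -3*1.129639 - 3*0.567853 - 1*(-3.779992) + 4*3.018794 = 10.7627


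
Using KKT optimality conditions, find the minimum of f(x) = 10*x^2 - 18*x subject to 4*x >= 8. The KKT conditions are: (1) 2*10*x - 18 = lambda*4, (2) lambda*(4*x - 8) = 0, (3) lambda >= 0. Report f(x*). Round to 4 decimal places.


Step 1: Try lambda = 0 (constraint inactive).
x_unc = 18/(2*10) = 0.9
Check: 4*0.9 = 3.6 < 8 -- violated!
Step 2: Constraint must be active: 4*x = 8
x* = 8/4 = 2.0
lambda = (2*10*2.0 - 18)/4 = 5.5
Step 3: Compute optimal value.
f(x*) = 10*2.0^2 - 18*2.0 = 4.0


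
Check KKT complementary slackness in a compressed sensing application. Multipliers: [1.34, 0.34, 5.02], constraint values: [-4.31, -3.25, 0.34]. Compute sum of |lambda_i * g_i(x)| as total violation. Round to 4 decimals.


KKT complementary slackness check:
lambda_1 * g_1 = 1.34 * -4.31 = -5.7754
lambda_2 * g_2 = 0.34 * -3.25 = -1.105
lambda_3 * g_3 = 5.02 * 0.34 = 1.7068
Total violation = 5.7754 + 1.105 + 1.7068 = 8.5872


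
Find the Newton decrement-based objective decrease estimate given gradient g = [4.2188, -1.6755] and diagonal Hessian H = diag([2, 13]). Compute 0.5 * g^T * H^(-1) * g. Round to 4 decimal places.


Step 1: H is diagonal, so H^(-1) * g = [2.1094, -0.1289].
Step 2: g^T H^(-1) g = sum_i g_i^2 / H_ii
  = (4.2188)^2/2 + (-1.6755)^2/13
  = 8.8991 + 0.2159 = 9.1151
Step 3: Objective decrease = 0.5 * g^T H^(-1) g = 4.5575


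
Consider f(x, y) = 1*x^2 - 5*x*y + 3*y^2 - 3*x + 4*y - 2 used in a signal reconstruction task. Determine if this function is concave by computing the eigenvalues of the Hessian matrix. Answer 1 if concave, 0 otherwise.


The Hessian of f(x,y) = 1*x^2 - 5*x*y + 3*y^2 - 3*x + 4*y - 2 is:
H = [[2, -5], [-5, 6]]
Trace = 2 + 6 = 8
Determinant = 2*6 - (-5)^2 = -13
Discriminant = (8)^2 - 4*-13 = 116.0
Eigenvalues: lambda_1 = -1.3852, lambda_2 = 9.3852
The function is not concave.

0


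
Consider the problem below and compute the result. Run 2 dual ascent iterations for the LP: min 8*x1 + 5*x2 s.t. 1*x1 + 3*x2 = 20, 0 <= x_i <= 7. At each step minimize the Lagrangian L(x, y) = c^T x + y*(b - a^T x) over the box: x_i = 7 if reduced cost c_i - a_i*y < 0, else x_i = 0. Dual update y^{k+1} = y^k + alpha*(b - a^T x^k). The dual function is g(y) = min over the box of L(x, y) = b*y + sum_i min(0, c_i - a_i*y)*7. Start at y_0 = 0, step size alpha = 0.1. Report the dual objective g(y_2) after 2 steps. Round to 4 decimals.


Dual ascent for LP: min 8*x1 + 5*x2, 1*x1 + 3*x2 = 20, 0 <= x_i <= 7
Step 1: y^k = 0.0, reduced costs: (8.0, 5.0)
  x^k = (0.0, 0.0), subgradient = b - a^T x = 20.0
  y^{k+1} = 0.0 + 0.1*20.0 = 2.0
Step 2: y^k = 2.0, reduced costs: (6.0, -1.0)
  x^k = (0.0, 7.0), subgradient = b - a^T x = -1.0
  y^{k+1} = 2.0 + 0.1*-1.0 = 1.9
Dual objective at y_2 = 1.9: reduced costs (6.1, -0.7), box minimizer x = (0.0, 7.0)
g(y_2) = b*y + (c1 - a1*y)*x1 + (c2 - a2*y)*x2 = 20*1.9 + 6.1*0.0 + (-0.7)*7.0 = 38.0 + 0.0 - 4.9 = 33.1


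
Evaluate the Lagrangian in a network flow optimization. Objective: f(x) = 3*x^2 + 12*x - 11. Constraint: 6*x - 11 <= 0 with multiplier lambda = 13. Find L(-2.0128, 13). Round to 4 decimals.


Step 1: Evaluate f(x).
f(-2.0128) = 3*(-2.0128)^2 + 12*(-2.0128) - 11 = -22.9995
Step 2: Evaluate g(x).
g(-2.0128) = 6*-2.0128 - 11 = -23.0768
Step 3: Compute Lagrangian.
L = -22.9995 + 13*-23.0768 = -322.9979


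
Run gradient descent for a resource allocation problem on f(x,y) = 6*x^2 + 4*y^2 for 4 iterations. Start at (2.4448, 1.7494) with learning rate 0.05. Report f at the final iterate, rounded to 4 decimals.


Gradient descent on f(x,y) = 6*x^2 + 4*y^2.
Starting point: (2.4448, 1.7494), alpha = 0.05
Step 1: grad_x = 2*6*2.4448 = 29.3376, grad_y = 2*4*1.7494 = 13.9952
  x_1 = 2.4448 - 0.05*29.3376 = 0.9779
  y_1 = 1.7494 - 0.05*13.9952 = 1.0496
Step 2: grad_x = 2*6*0.9779 = 11.735, grad_y = 2*4*1.0496 = 8.3971
  x_2 = 0.9779 - 0.05*11.735 = 0.3912
  y_2 = 1.0496 - 0.05*8.3971 = 0.6298
Step 3: grad_x = 2*6*0.3912 = 4.694, grad_y = 2*4*0.6298 = 5.0383
  x_3 = 0.3912 - 0.05*4.694 = 0.1565
  y_3 = 0.6298 - 0.05*5.0383 = 0.3779
Step 4: grad_x = 2*6*0.1565 = 1.8776, grad_y = 2*4*0.3779 = 3.023
  x_4 = 0.1565 - 0.05*1.8776 = 0.0626
  y_4 = 0.3779 - 0.05*3.023 = 0.2267
f(0.0626, 0.2267) = 6*0.0626^2 + 4*0.2267^2 = 0.2291


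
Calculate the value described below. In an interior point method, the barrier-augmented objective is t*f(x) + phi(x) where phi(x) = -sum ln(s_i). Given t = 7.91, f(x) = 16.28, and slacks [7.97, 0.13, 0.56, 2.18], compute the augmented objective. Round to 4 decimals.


Step 1: Compute log-barrier.
ln values: [2.0757, -2.0402, -0.5798, 0.7793]
phi = -(2.0757 - 2.0402 - 0.5798 + 0.7793) = -0.235
Step 2: Compute augmented objective.
t*f(x) = 7.91*16.28 = 128.7748
Total = 128.7748 - 0.235 = 128.5398


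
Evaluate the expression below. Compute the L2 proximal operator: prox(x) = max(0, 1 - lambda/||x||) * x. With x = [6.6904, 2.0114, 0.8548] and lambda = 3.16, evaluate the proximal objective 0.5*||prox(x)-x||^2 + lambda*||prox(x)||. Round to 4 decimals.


Step 1: Compute ||x||.
||x|| = 7.0383
Step 2: Compute scaling factor.
scale = max(0, 1 - 3.16/7.0383) = 0.551
Step 3: prox(x) = [3.6866, 1.1083, 0.471]
||prox(x)|| = 3.8783
Step 4: Proximal objective.
0.5*||prox-x||^2 = 4.9928
lambda*||prox|| = 12.2554
Total = 17.2483


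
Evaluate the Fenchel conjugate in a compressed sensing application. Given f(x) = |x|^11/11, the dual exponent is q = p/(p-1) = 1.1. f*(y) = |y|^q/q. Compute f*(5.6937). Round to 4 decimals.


The conjugate exponent q satisfies 1/p + 1/q = 1.
p = 11, so q = 11/(11 - 1) = 1.1
|y|^q = 5.6937^1.1 = 6.7754
f*(5.6937) = 6.7754 / 1.1 = 6.1594


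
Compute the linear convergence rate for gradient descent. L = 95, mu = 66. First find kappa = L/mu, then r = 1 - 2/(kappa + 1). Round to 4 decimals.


Step 1: Compute the condition number.
kappa = L/mu = 95/66 = 1.4394
Step 2: Compute the convergence rate.
r = 1 - 2/(kappa + 1) = 1 - 2*mu/(L + mu) = (L - mu)/(L + mu) = 29/161 = 0.1801


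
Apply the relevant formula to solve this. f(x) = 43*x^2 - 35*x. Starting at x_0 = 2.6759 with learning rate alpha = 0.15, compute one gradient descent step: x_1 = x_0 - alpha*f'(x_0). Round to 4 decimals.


We compute the gradient at x_0 and apply the update.
f'(x) = 86*x - 35
f'(2.6759) = 86*2.6759 - 35 = 195.1274
x_1 = 2.6759 - 0.15*195.1274 = -26.5932


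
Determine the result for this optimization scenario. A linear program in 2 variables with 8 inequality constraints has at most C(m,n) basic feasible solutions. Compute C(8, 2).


Each vertex corresponds to some choice of n active constraints out of m, so the number of vertices is at most C(m, n) = m! / (n!(m-n)!).
m = 8, n = 2
Numerator: 8 * 7
Denominator: 2! = 2
C(8, 2) = 28


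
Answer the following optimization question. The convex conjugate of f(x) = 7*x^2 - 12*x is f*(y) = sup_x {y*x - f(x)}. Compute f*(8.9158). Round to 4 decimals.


f*(y) = sup_x {y*x - a*x^2 - b*x} = sup_x {(y-b)*x - a*x^2}
FOC: (y - b) - 2a*x = 0 => x* = (y - b)/(2a)
x* = (8.9158 + 12)/(2*7) = 1.494
f*(8.9158) = (y-b)^2/(4a) = (8.9158 + 12)^2/(4*7)
= 437.4707/28 = 15.624


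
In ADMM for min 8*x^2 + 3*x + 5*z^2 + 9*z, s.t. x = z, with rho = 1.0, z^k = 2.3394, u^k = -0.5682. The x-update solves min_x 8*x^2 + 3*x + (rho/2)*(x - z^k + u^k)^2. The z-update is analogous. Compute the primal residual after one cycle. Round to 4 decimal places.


ADMM iteration with rho = 1.0, z^k = 2.3394, u^k = -0.5682
Step 1: x-update.
Minimize 8*x^2 + 3*x + (1.0/2)*(x - 2.3394 - 0.5682)^2
FOC: (2*8 + 1.0)*x = -3 + 1.0*(2.3394 + 0.5682)
x^{k+1} = -0.0054
Step 2: z-update.
Minimize 5*z^2 + 9*z + (1.0/2)*(-0.0054 - z - 0.5682)^2
FOC: (2*5 + 1.0)*z = -9 + 1.0*(-0.0054 - 0.5682)
z^{k+1} = -0.8703
Step 3: u-update.
u^{k+1} = -0.5682 - 0.0054 + 0.8703 = 0.2967
Step 4: Primal residual = |-0.0054 + 0.8703| = 0.8649


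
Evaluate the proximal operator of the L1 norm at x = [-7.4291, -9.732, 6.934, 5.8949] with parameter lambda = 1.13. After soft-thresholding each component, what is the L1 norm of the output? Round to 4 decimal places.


Soft-thresholding with lambda = 1.13:
prox(-7.4291) = sign(-7.4291)*max(|-7.4291| - 1.13, 0) = -6.2991
prox(-9.732) = sign(-9.732)*max(|-9.732| - 1.13, 0) = -8.602
prox(6.934) = sign(6.934)*max(|6.934| - 1.13, 0) = 5.804
prox(5.8949) = sign(5.8949)*max(|5.8949| - 1.13, 0) = 4.7649
prox(x) = [-6.2991, -8.602, 5.804, 4.7649]
||prox(x)||_1 = 6.2991 + 8.602 + 5.804 + 4.7649 = 25.47


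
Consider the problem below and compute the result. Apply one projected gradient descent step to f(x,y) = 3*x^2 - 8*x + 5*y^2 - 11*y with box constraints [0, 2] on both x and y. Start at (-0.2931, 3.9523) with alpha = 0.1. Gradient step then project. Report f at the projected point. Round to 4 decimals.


Step 1: Compute gradient at (-0.2931, 3.9523).
grad_x = 2*3*-0.2931 - 8 = -9.7586
grad_y = 2*5*3.9523 - 11 = 28.523
Step 2: Gradient step.
x_raw = -0.2931 - 0.1*-9.7586 = 0.6828
y_raw = 3.9523 - 0.1*28.523 = 1.1
Step 3: Project onto [0, 2].
x_proj = clip(0.6828) = 0.6828
y_proj = clip(1.1) = 1.1
Step 4: Evaluate f.
f(0.6828, 1.1) = -10.1136


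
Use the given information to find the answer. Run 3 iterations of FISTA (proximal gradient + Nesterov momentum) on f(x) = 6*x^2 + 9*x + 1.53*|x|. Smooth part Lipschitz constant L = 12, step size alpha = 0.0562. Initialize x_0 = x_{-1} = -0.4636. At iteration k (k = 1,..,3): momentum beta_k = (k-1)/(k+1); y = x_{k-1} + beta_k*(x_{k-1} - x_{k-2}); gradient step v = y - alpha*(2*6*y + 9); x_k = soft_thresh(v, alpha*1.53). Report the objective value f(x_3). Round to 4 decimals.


FISTA on f(x) = 6*x^2 + 9*x + 1.53*|x|
L = 12, alpha = 0.0562
Iteration 1: beta = 0.0, y = -0.4636 + 0.0*(-0.4636 + 0.4636) = -0.4636
  grad(y) = 3.4368, v = y - alpha*grad = -0.6567
  prox(v) = soft_thresh(-0.6567, 0.086) = -0.5708
Iteration 2: beta = 0.3333, y = -0.5708 + 0.3333*(-0.5708 + 0.4636) = -0.6065
  grad(y) = 1.7222, v = y - alpha*grad = -0.7033
  prox(v) = soft_thresh(-0.7033, 0.086) = -0.6173
Iteration 3: beta = 0.5, y = -0.6173 + 0.5*(-0.6173 + 0.5708) = -0.6405
  grad(y) = 1.3134, v = y - alpha*grad = -0.7144
  prox(v) = soft_thresh(-0.7144, 0.086) = -0.6284
f(x_3) = 6*(-0.6284)^2 + 9*(-0.6284) + 1.53*|-0.6284| = -2.3248


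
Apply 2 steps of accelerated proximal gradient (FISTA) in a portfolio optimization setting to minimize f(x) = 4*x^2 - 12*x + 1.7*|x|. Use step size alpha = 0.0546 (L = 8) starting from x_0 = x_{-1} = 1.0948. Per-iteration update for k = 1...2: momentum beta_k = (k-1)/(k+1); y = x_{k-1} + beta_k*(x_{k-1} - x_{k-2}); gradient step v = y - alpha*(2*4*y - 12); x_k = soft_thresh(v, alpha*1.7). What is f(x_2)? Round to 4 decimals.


FISTA on f(x) = 4*x^2 - 12*x + 1.7*|x|
L = 8, alpha = 0.0546
Iteration 1: beta = 0.0, y = 1.0948 + 0.0*(1.0948 - 1.0948) = 1.0948
  grad(y) = -3.2416, v = y - alpha*grad = 1.2718
  prox(v) = soft_thresh(1.2718, 0.0928) = 1.179
Iteration 2: beta = 0.3333, y = 1.179 + 0.3333*(1.179 - 1.0948) = 1.207
  grad(y) = -2.3438, v = y - alpha*grad = 1.335
  prox(v) = soft_thresh(1.335, 0.0928) = 1.2422
f(x_2) = 4*1.2422^2 - 12*1.2422 + 1.7*|1.2422| = -6.6224


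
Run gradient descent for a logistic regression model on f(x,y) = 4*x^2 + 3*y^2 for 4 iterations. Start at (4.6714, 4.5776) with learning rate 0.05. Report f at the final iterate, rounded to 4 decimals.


Gradient descent on f(x,y) = 4*x^2 + 3*y^2.
Starting point: (4.6714, 4.5776), alpha = 0.05
Step 1: grad_x = 2*4*4.6714 = 37.3712, grad_y = 2*3*4.5776 = 27.4656
  x_1 = 4.6714 - 0.05*37.3712 = 2.8028
  y_1 = 4.5776 - 0.05*27.4656 = 3.2043
Step 2: grad_x = 2*4*2.8028 = 22.4227, grad_y = 2*3*3.2043 = 19.2259
  x_2 = 2.8028 - 0.05*22.4227 = 1.6817
  y_2 = 3.2043 - 0.05*19.2259 = 2.243
Step 3: grad_x = 2*4*1.6817 = 13.4536, grad_y = 2*3*2.243 = 13.4581
  x_3 = 1.6817 - 0.05*13.4536 = 1.009
  y_3 = 2.243 - 0.05*13.4581 = 1.5701
Step 4: grad_x = 2*4*1.009 = 8.0722, grad_y = 2*3*1.5701 = 9.4207
  x_4 = 1.009 - 0.05*8.0722 = 0.6054
  y_4 = 1.5701 - 0.05*9.4207 = 1.0991
f(0.6054, 1.0991) = 4*0.6054^2 + 3*1.0991^2 = 5.09


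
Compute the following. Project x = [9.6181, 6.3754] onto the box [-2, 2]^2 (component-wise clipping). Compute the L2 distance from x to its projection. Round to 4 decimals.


Project each component onto [-2, 2].
clip(9.6181) = 2.0, clip(6.3754) = 2.0
Projection = [2.0, 2.0]
Squared diffs: [58.0354, 19.1441]
Distance = sqrt(77.1795) = 8.7852


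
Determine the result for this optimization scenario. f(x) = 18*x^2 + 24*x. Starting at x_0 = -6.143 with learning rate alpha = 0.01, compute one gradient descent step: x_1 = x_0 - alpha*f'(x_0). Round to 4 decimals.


We compute the gradient at x_0 and apply the update.
f'(x) = 36*x + 24
f'(-6.143) = 36*-6.143 + 24 = -197.148
x_1 = -6.143 - 0.01*-197.148 = -4.1715


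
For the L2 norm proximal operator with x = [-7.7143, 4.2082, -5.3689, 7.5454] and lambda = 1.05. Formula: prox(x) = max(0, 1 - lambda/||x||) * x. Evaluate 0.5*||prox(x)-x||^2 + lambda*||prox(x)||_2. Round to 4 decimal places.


Step 1: Compute ||x||.
||x|| = 12.7663
Step 2: Compute scaling factor.
scale = max(0, 1 - 1.05/12.7663) = 0.9178
Step 3: prox(x) = [-7.0798, 3.8621, -4.9273, 6.9248]
||prox(x)|| = 11.7163
Step 4: Proximal objective.
0.5*||prox-x||^2 = 0.5513
lambda*||prox|| = 12.3021
Total = 12.8533


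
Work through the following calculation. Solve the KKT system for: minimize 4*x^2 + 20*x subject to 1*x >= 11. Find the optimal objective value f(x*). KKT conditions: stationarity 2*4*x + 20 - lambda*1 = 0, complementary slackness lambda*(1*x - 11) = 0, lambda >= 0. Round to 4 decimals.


Step 1: Try lambda = 0 (constraint inactive).
x_unc = -20/(2*4) = -2.5
Check: 1*-2.5 = -2.5 < 11 -- violated!
Step 2: Constraint must be active: 1*x = 11
x* = 11/1 = 11.0
lambda = (2*4*11.0 + 20)/1 = 108.0
Step 3: Compute optimal value.
f(x*) = 4*11.0^2 + 20*11.0 = 704.0


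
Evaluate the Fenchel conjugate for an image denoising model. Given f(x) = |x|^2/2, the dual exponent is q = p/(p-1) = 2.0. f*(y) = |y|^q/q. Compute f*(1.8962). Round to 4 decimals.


The conjugate exponent q satisfies 1/p + 1/q = 1.
p = 2, so q = 2/(2 - 1) = 2.0
|y|^q = 1.8962^2.0 = 3.5956
f*(1.8962) = 3.5956 / 2.0 = 1.7978


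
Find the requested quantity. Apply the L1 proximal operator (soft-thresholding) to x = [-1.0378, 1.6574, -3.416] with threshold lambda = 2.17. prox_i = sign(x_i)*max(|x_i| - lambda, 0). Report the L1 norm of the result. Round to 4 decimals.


Soft-thresholding with lambda = 2.17:
prox(-1.0378) = sign(-1.0378)*max(|-1.0378| - 2.17, 0) = 0.0
prox(1.6574) = sign(1.6574)*max(|1.6574| - 2.17, 0) = 0.0
prox(-3.416) = sign(-3.416)*max(|-3.416| - 2.17, 0) = -1.246
prox(x) = [0.0, 0.0, -1.246]
||prox(x)||_1 = 0.0 + 0.0 + 1.246 = 1.246


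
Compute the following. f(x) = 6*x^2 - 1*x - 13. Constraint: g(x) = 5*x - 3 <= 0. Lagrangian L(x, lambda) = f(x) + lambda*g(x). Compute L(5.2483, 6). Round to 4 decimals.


Step 1: Evaluate f(x).
f(5.2483) = 6*5.2483^2 - 1*5.2483 - 13 = 147.0196
Step 2: Evaluate g(x).
g(5.2483) = 5*5.2483 - 3 = 23.2415
Step 3: Compute Lagrangian.
L = 147.0196 + 6*23.2415 = 286.4686


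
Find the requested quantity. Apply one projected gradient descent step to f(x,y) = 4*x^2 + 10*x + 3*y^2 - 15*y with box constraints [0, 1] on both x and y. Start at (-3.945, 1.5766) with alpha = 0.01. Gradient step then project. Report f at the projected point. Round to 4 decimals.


Step 1: Compute gradient at (-3.945, 1.5766).
grad_x = 2*4*-3.945 + 10 = -21.56
grad_y = 2*3*1.5766 - 15 = -5.5404
Step 2: Gradient step.
x_raw = -3.945 - 0.01*-21.56 = -3.7294
y_raw = 1.5766 - 0.01*-5.5404 = 1.632
Step 3: Project onto [0, 1].
x_proj = clip(-3.7294) = 0.0
y_proj = clip(1.632) = 1.0
Step 4: Evaluate f.
f(0.0, 1.0) = -12.0


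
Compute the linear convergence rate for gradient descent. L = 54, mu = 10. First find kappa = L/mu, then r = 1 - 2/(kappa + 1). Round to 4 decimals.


Step 1: Compute the condition number.
kappa = L/mu = 54/10 = 5.4
Step 2: Compute the convergence rate.
r = 1 - 2/(kappa + 1) = 1 - 2*mu/(L + mu) = (L - mu)/(L + mu) = 44/64 = 0.6875


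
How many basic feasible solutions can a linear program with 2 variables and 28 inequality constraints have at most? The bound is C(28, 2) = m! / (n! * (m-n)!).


Each vertex corresponds to some choice of n active constraints out of m, so the number of vertices is at most C(m, n) = m! / (n!(m-n)!).
m = 28, n = 2
Numerator: 28 * 27
Denominator: 2! = 2
C(28, 2) = 378


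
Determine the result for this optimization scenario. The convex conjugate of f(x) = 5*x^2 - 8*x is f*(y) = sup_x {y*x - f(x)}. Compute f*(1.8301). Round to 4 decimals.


f*(y) = sup_x {y*x - a*x^2 - b*x} = sup_x {(y-b)*x - a*x^2}
FOC: (y - b) - 2a*x = 0 => x* = (y - b)/(2a)
x* = (1.8301 + 8)/(2*5) = 0.983
f*(1.8301) = (y-b)^2/(4a) = (1.8301 + 8)^2/(4*5)
= 96.6309/20 = 4.8315


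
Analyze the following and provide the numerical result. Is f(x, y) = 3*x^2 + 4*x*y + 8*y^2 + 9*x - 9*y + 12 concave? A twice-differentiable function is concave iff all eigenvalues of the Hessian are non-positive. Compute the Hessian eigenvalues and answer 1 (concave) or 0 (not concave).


The Hessian of f(x,y) = 3*x^2 + 4*x*y + 8*y^2 + 9*x - 9*y + 12 is:
H = [[6, 4], [4, 16]]
Trace = 6 + 16 = 22
Determinant = 6*16 - (4)^2 = 80
Discriminant = (22)^2 - 4*80 = 164.0
Eigenvalues: lambda_1 = 4.5969, lambda_2 = 17.4031
The function is not concave.

0


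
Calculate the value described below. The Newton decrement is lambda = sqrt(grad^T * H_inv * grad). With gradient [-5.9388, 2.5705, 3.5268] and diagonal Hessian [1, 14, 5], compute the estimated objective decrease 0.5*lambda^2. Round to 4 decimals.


Step 1: H is diagonal, so H^(-1) * g = [-5.9388, 0.1836, 0.7054].
Step 2: g^T H^(-1) g = sum_i g_i^2 / H_ii
  = (-5.9388)^2/1 + (2.5705)^2/14 + (3.5268)^2/5
  = 35.2693 + 0.472 + 2.4877 = 38.229
Step 3: Objective decrease = 0.5 * g^T H^(-1) g = 19.1145


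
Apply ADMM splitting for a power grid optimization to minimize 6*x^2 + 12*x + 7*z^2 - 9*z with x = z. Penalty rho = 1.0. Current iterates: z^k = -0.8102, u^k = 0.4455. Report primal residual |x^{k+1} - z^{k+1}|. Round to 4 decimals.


ADMM iteration with rho = 1.0, z^k = -0.8102, u^k = 0.4455
Step 1: x-update.
Minimize 6*x^2 + 12*x + (1.0/2)*(x + 0.8102 + 0.4455)^2
FOC: (2*6 + 1.0)*x = -12 + 1.0*(-0.8102 - 0.4455)
x^{k+1} = -1.0197
Step 2: z-update.
Minimize 7*z^2 - 9*z + (1.0/2)*(-1.0197 - z + 0.4455)^2
FOC: (2*7 + 1.0)*z = 9 + 1.0*(-1.0197 + 0.4455)
z^{k+1} = 0.5617
Step 3: u-update.
u^{k+1} = 0.4455 - 1.0197 - 0.5617 = -1.1359
Step 4: Primal residual = |-1.0197 - 0.5617| = 1.5814


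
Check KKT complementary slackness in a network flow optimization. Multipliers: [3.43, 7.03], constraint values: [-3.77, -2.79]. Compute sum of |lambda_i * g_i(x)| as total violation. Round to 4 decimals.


KKT complementary slackness check:
lambda_1 * g_1 = 3.43 * -3.77 = -12.9311
lambda_2 * g_2 = 7.03 * -2.79 = -19.6137
Total violation = 12.9311 + 19.6137 = 32.5448


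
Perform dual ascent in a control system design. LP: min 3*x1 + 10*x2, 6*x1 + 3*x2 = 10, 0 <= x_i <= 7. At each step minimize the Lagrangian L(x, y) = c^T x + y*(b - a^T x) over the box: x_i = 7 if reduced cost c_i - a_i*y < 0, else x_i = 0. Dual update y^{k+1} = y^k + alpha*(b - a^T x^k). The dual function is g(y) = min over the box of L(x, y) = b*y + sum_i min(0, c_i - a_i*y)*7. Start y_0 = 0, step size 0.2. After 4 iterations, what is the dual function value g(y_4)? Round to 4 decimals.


Dual ascent for LP: min 3*x1 + 10*x2, 6*x1 + 3*x2 = 10, 0 <= x_i <= 7
Step 1: y^k = 0.0, reduced costs: (3.0, 10.0)
  x^k = (0.0, 0.0), subgradient = b - a^T x = 10.0
  y^{k+1} = 0.0 + 0.2*10.0 = 2.0
Step 2: y^k = 2.0, reduced costs: (-9.0, 4.0)
  x^k = (7.0, 0.0), subgradient = b - a^T x = -32.0
  y^{k+1} = 2.0 + 0.2*-32.0 = -4.4
Step 3: y^k = -4.4, reduced costs: (29.4, 23.2)
  x^k = (0.0, 0.0), subgradient = b - a^T x = 10.0
  y^{k+1} = -4.4 + 0.2*10.0 = -2.4
Step 4: y^k = -2.4, reduced costs: (17.4, 17.2)
  x^k = (0.0, 0.0), subgradient = b - a^T x = 10.0
  y^{k+1} = -2.4 + 0.2*10.0 = -0.4
Dual objective at y_4 = -0.4: reduced costs (5.4, 11.2), box minimizer x = (0.0, 0.0)
g(y_4) = b*y + (c1 - a1*y)*x1 + (c2 - a2*y)*x2 = 10*(-0.4) + 5.4*0.0 + 11.2*0.0 = -4.0 + 0.0 + 0.0 = -4.0
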